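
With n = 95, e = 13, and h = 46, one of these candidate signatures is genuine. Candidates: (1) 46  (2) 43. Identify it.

Candidate 1: Squares mod 95: 46^1≡46, 46^2≡26, 46^4≡11, 46^8≡26; 13 = 8 + 4 + 1, so 46^13 ≡ 26·11·46 ≡ 46 (mod 95)
  → matches h = 46
Candidate 2: Squares mod 95: 43^1≡43, 43^2≡44, 43^4≡36, 43^8≡61; 13 = 8 + 4 + 1, so 43^13 ≡ 61·36·43 ≡ 93 (mod 95)

1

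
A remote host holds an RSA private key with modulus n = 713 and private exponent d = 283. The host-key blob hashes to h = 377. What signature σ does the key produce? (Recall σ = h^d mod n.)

36

h^2 ≡ 377^2 = 142129 ≡ 242
h^4 ≡ 242^2 = 58564 ≡ 98
h^8 ≡ 98^2 = 9604 ≡ 335
h^16 ≡ 335^2 = 112225 ≡ 284
h^32 ≡ 284^2 = 80656 ≡ 87
h^64 ≡ 87^2 = 7569 ≡ 439
h^128 ≡ 439^2 = 192721 ≡ 211
h^256 ≡ 211^2 = 44521 ≡ 315
283 = 256 + 16 + 8 + 2 + 1, so h^283 ≡ 315·284·335·242·377 ≡ 36 (mod 713)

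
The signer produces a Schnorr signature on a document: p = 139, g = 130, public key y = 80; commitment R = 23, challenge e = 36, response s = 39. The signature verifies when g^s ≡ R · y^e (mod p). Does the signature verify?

verifies

g^s mod p:
130^2 = 16900 ≡ 81
130^4 ≡ 81^2 = 6561 ≡ 28
130^8 ≡ 28^2 = 784 ≡ 89
130^16 ≡ 89^2 = 7921 ≡ 137
130^32 ≡ 137^2 = 18769 ≡ 4
39 = 32 + 4 + 2 + 1, so 130^39 ≡ 4·28·81·130 ≡ 84 (mod 139)
R · y^e mod p:
80^2 = 6400 ≡ 6
80^4 ≡ 6^2 = 36
80^8 ≡ 36^2 = 1296 ≡ 45
80^16 ≡ 45^2 = 2025 ≡ 79
80^32 ≡ 79^2 = 6241 ≡ 125
36 = 32 + 4, so 80^36 ≡ 125·36 ≡ 52 (mod 139)
23·52 = 1196 ≡ 84 (mod 139)
84 ≡ 84 (mod 139); signature holds.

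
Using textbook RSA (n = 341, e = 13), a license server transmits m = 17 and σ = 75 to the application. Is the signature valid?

σ^2 ≡ 75^2 = 5625 ≡ 169
σ^4 ≡ 169^2 = 28561 ≡ 258
σ^8 ≡ 258^2 = 66564 ≡ 69
13 = 8 + 4 + 1, so σ^13 ≡ 69·258·75 ≡ 135 (mod 341)
135 ≠ 17, so verification fails.

invalid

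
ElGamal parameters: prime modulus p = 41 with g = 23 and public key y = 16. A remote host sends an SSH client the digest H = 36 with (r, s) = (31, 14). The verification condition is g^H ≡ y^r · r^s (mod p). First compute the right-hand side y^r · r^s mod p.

16^2 = 256 ≡ 10
16^4 ≡ 10^2 = 100 ≡ 18
16^8 ≡ 18^2 = 324 ≡ 37
16^16 ≡ 37^2 = 1369 ≡ 16
31 = 16 + 8 + 4 + 2 + 1, so 16^31 ≡ 16·37·18·10·16 ≡ 16 (mod 41)
31^2 = 961 ≡ 18
31^4 ≡ 18^2 = 324 ≡ 37
31^8 ≡ 37^2 = 1369 ≡ 16
14 = 8 + 4 + 2, so 31^14 ≡ 16·37·18 ≡ 37 (mod 41)
y^r · r^s ≡ 16·37 = 592 ≡ 18 (mod 41)

18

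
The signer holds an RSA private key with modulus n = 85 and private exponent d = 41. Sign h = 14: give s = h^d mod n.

h^2 ≡ 14^2 = 196 ≡ 26
h^4 ≡ 26^2 = 676 ≡ 81
h^8 ≡ 81^2 = 6561 ≡ 16
h^16 ≡ 16^2 = 256 ≡ 1
h^32 ≡ 1^2 = 1
41 = 32 + 8 + 1, so h^41 ≡ 1·16·14 ≡ 54 (mod 85)

54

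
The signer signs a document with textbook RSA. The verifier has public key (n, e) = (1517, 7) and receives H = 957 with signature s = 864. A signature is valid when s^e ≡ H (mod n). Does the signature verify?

verifies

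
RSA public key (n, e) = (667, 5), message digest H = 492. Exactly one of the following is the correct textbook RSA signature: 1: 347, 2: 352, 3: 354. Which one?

1

Candidate 1: Squares mod 667: 347^1≡347, 347^2≡349, 347^4≡407; 5 = 4 + 1, so 347^5 ≡ 407·347 ≡ 492 (mod 667)
  → matches H = 492
Candidate 2: Squares mod 667: 352^1≡352, 352^2≡509, 352^4≡285; 5 = 4 + 1, so 352^5 ≡ 285·352 ≡ 270 (mod 667)
Candidate 3: Squares mod 667: 354^1≡354, 354^2≡587, 354^4≡397; 5 = 4 + 1, so 354^5 ≡ 397·354 ≡ 468 (mod 667)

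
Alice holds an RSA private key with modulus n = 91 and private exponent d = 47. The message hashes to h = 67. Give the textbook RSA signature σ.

h^2 ≡ 67^2 = 4489 ≡ 30
h^4 ≡ 30^2 = 900 ≡ 81
h^8 ≡ 81^2 = 6561 ≡ 9
h^16 ≡ 9^2 = 81
h^32 ≡ 81^2 = 6561 ≡ 9
47 = 32 + 8 + 4 + 2 + 1, so h^47 ≡ 9·9·81·30·67 ≡ 72 (mod 91)

72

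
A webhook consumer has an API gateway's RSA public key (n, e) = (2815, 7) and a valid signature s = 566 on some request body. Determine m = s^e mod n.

1061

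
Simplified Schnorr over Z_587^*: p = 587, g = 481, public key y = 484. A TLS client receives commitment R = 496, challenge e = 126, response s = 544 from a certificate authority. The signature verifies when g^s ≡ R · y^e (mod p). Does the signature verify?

g^s mod p:
481^544 mod 587 = 154
R · y^e mod p:
484^126 mod 587 = 495
496·495 = 245520 ≡ 154 (mod 587)
154 ≡ 154 (mod 587); signature holds.

verifies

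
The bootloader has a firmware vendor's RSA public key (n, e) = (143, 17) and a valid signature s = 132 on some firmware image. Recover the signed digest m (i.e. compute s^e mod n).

s^2 ≡ 132^2 = 17424 ≡ 121
s^4 ≡ 121^2 = 14641 ≡ 55
s^8 ≡ 55^2 = 3025 ≡ 22
s^16 ≡ 22^2 = 484 ≡ 55
17 = 16 + 1, so s^17 ≡ 55·132 ≡ 110 (mod 143)

110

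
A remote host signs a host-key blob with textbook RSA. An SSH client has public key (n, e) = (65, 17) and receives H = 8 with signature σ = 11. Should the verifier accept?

reject

Squares mod 65: σ^1≡11, σ^2≡56, σ^4≡16, σ^8≡61, σ^16≡16
17 = 16 + 1, so σ^17 ≡ 16·11 ≡ 46 (mod 65)
σ^17 mod 65 = 46, but H = 8.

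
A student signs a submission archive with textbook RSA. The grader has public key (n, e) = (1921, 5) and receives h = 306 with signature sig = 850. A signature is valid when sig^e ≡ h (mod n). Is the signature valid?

Squares mod 1921: sig^1≡850, sig^2≡204, sig^4≡1275
5 = 4 + 1, so sig^5 ≡ 1275·850 ≡ 306 (mod 1921)
Since 306 equals the digest 306, verification succeeds.

valid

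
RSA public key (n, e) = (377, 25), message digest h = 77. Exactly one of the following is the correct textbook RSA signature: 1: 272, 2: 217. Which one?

1

Candidate 1: Squares mod 377: 272^1≡272, 272^2≡92, 272^4≡170, 272^8≡248, 272^16≡53; 25 = 16 + 8 + 1, so 272^25 ≡ 53·248·272 ≡ 77 (mod 377)
  → matches h = 77
Candidate 2: Squares mod 377: 217^1≡217, 217^2≡341, 217^4≡165, 217^8≡81, 217^16≡152; 25 = 16 + 8 + 1, so 217^25 ≡ 152·81·217 ≡ 282 (mod 377)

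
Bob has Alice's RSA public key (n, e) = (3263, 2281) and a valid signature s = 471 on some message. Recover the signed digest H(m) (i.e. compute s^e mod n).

2005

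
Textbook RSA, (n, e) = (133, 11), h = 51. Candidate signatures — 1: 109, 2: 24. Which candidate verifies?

1

Candidate 1: Squares mod 133: 109^1≡109, 109^2≡44, 109^4≡74, 109^8≡23; 11 = 8 + 2 + 1, so 109^11 ≡ 23·44·109 ≡ 51 (mod 133)
  → matches h = 51
Candidate 2: Squares mod 133: 24^1≡24, 24^2≡44, 24^4≡74, 24^8≡23; 11 = 8 + 2 + 1, so 24^11 ≡ 23·44·24 ≡ 82 (mod 133)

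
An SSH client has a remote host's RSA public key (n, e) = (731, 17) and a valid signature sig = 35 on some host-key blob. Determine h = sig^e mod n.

477

sig^2 ≡ 35^2 = 1225 ≡ 494
sig^4 ≡ 494^2 = 244036 ≡ 613
sig^8 ≡ 613^2 = 375769 ≡ 35
sig^16 ≡ 35^2 = 1225 ≡ 494
17 = 16 + 1, so sig^17 ≡ 494·35 ≡ 477 (mod 731)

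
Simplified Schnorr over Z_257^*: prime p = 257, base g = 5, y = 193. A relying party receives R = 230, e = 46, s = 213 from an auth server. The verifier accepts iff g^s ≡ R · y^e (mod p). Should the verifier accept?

reject

g^s mod p:
Squares mod 257: 5^1≡5, 5^2≡25, 5^4≡111, 5^8≡242, 5^16≡225, 5^32≡253, 5^64≡16, 5^128≡256
213 = 128 + 64 + 16 + 4 + 1, so 5^213 ≡ 256·16·225·111·5 ≡ 175 (mod 257)
R · y^e mod p:
Squares mod 257: 193^1≡193, 193^2≡241, 193^4≡256, 193^8≡1, 193^16≡1, 193^32≡1
46 = 32 + 8 + 4 + 2, so 193^46 ≡ 1·1·256·241 ≡ 16 (mod 257)
230·16 = 3680 ≡ 82 (mod 257)
175 ≠ 82; the check fails.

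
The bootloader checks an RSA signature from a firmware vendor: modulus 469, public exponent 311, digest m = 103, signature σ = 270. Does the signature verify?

does not verify

Squares mod 469: σ^1≡270, σ^2≡205, σ^4≡284, σ^8≡457, σ^16≡144, σ^32≡100, σ^64≡151, σ^128≡289, σ^256≡39
311 = 256 + 32 + 16 + 4 + 2 + 1, so σ^311 ≡ 39·100·144·284·205·270 ≡ 366 (mod 469)
366 ≠ 103, so verification fails.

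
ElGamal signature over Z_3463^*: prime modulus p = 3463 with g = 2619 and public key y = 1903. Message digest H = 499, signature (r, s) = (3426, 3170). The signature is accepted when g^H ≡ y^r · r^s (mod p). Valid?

no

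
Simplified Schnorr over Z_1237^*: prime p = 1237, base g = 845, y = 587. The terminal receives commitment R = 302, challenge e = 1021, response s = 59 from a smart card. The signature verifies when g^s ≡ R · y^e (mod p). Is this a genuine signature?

g^s mod p:
Squares mod 1237: 845^1≡845, 845^2≡276, 845^4≡719, 845^8≡1132, 845^16≡1129, 845^32≡531
59 = 32 + 16 + 8 + 2 + 1, so 845^59 ≡ 531·1129·1132·276·845 ≡ 651 (mod 1237)
R · y^e mod p:
Squares mod 1237: 587^1≡587, 587^2≡683, 587^4≡140, 587^8≡1045, 587^16≡991, 587^32≡1140, 587^64≡750, 587^128≡902, 587^256≡895, 587^512≡686
1021 = 512 + 256 + 128 + 64 + 32 + 16 + 8 + 4 + 1, so 587^1021 ≡ 686·895·902·750·1140·991·1045·140·587 ≡ 869 (mod 1237)
302·869 = 262438 ≡ 194 (mod 1237)
651 ≠ 194; the check fails.

forged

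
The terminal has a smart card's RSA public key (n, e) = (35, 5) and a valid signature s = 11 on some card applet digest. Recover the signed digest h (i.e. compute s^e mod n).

s^2 ≡ 11^2 = 121 ≡ 16
s^4 ≡ 16^2 = 256 ≡ 11
5 = 4 + 1, so s^5 ≡ 11·11 ≡ 16 (mod 35)

16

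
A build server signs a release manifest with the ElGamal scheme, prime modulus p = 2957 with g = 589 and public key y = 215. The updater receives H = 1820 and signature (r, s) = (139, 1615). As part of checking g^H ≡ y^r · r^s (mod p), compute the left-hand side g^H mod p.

2593

589^2 = 346921 ≡ 952
589^4 ≡ 952^2 = 906304 ≡ 1462
589^8 ≡ 1462^2 = 2137444 ≡ 2490
589^16 ≡ 2490^2 = 6200100 ≡ 2228
589^32 ≡ 2228^2 = 4963984 ≡ 2138
589^64 ≡ 2138^2 = 4571044 ≡ 2479
589^128 ≡ 2479^2 = 6145441 ≡ 795
589^256 ≡ 795^2 = 632025 ≡ 2184
589^512 ≡ 2184^2 = 4769856 ≡ 215
589^1024 ≡ 215^2 = 46225 ≡ 1870
1820 = 1024 + 512 + 256 + 16 + 8 + 4, so 589^1820 ≡ 1870·215·2184·2228·2490·1462 ≡ 2593 (mod 2957)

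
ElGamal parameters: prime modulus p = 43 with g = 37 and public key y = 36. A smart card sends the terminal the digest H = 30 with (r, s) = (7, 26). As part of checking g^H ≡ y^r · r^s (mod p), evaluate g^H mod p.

1

37^2 = 1369 ≡ 36
37^4 ≡ 36^2 = 1296 ≡ 6
37^8 ≡ 6^2 = 36
37^16 ≡ 36^2 = 1296 ≡ 6
30 = 16 + 8 + 4 + 2, so 37^30 ≡ 6·36·6·36 ≡ 1 (mod 43)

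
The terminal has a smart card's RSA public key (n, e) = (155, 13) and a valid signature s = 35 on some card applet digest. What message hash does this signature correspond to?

s^2 ≡ 35^2 = 1225 ≡ 140
s^4 ≡ 140^2 = 19600 ≡ 70
s^8 ≡ 70^2 = 4900 ≡ 95
13 = 8 + 4 + 1, so s^13 ≡ 95·70·35 ≡ 95 (mod 155)

95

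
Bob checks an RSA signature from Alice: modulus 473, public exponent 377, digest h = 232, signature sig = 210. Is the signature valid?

sig^377 mod 473 = 232
232 = h, so the signature checks out.

valid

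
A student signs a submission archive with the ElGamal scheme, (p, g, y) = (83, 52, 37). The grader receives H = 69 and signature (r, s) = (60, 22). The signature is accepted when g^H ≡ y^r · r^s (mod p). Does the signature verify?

does not verify

Left side g^H mod p:
52^2 = 2704 ≡ 48
52^4 ≡ 48^2 = 2304 ≡ 63
52^8 ≡ 63^2 = 3969 ≡ 68
52^16 ≡ 68^2 = 4624 ≡ 59
52^32 ≡ 59^2 = 3481 ≡ 78
52^64 ≡ 78^2 = 6084 ≡ 25
69 = 64 + 4 + 1, so 52^69 ≡ 25·63·52 ≡ 62 (mod 83)
Right side y^r · r^s mod p:
37^2 = 1369 ≡ 41
37^4 ≡ 41^2 = 1681 ≡ 21
37^8 ≡ 21^2 = 441 ≡ 26
37^16 ≡ 26^2 = 676 ≡ 12
37^32 ≡ 12^2 = 144 ≡ 61
60 = 32 + 16 + 8 + 4, so 37^60 ≡ 61·12·26·21 ≡ 27 (mod 83)
60^2 = 3600 ≡ 31
60^4 ≡ 31^2 = 961 ≡ 48
60^8 ≡ 48^2 = 2304 ≡ 63
60^16 ≡ 63^2 = 3969 ≡ 68
22 = 16 + 4 + 2, so 60^22 ≡ 68·48·31 ≡ 7 (mod 83)
27·7 = 189 ≡ 23 (mod 83)
62 ≠ 23, so verification fails.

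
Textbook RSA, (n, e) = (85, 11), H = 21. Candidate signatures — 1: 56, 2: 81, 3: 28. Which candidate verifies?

2

Candidate 1: 56^11 mod 85 = 11
Candidate 2: 81^11 mod 85 = 21
  → matches H = 21
Candidate 3: 28^11 mod 85 = 12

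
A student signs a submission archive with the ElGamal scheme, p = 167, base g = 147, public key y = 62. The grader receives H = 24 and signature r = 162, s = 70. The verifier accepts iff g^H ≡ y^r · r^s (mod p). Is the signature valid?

invalid

Left side g^H mod p:
Squares mod 167: 147^1≡147, 147^2≡66, 147^4≡14, 147^8≡29, 147^16≡6
24 = 16 + 8, so 147^24 ≡ 6·29 ≡ 7 (mod 167)
Right side y^r · r^s mod p:
Squares mod 167: 62^1≡62, 62^2≡3, 62^4≡9, 62^8≡81, 62^16≡48, 62^32≡133, 62^64≡154, 62^128≡2
162 = 128 + 32 + 2, so 62^162 ≡ 2·133·3 ≡ 130 (mod 167)
Squares mod 167: 162^1≡162, 162^2≡25, 162^4≡124, 162^8≡12, 162^16≡144, 162^32≡28, 162^64≡116
70 = 64 + 4 + 2, so 162^70 ≡ 116·124·25 ≡ 49 (mod 167)
130·49 = 6370 ≡ 24 (mod 167)
7 ≠ 24, so verification fails.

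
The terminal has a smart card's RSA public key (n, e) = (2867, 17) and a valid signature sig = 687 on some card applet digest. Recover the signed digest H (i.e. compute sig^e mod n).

561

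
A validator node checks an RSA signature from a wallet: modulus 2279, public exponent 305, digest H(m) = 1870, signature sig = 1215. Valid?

sig^2 ≡ 1215^2 = 1476225 ≡ 1712
sig^4 ≡ 1712^2 = 2930944 ≡ 150
sig^8 ≡ 150^2 = 22500 ≡ 1989
sig^16 ≡ 1989^2 = 3956121 ≡ 2056
sig^32 ≡ 2056^2 = 4227136 ≡ 1870
sig^64 ≡ 1870^2 = 3496900 ≡ 914
sig^128 ≡ 914^2 = 835396 ≡ 1282
sig^256 ≡ 1282^2 = 1643524 ≡ 365
305 = 256 + 32 + 16 + 1, so sig^305 ≡ 365·1870·2056·1215 ≡ 1870 (mod 2279)
Since 1870 equals the digest 1870, verification succeeds.

yes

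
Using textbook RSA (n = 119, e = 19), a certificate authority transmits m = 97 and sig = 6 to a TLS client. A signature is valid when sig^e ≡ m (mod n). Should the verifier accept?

accept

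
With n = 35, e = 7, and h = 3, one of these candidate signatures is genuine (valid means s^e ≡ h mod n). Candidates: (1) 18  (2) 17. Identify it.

2

Candidate 1: Squares mod 35: 18^1≡18, 18^2≡9, 18^4≡11; 7 = 4 + 2 + 1, so 18^7 ≡ 11·9·18 ≡ 32 (mod 35)
Candidate 2: Squares mod 35: 17^1≡17, 17^2≡9, 17^4≡11; 7 = 4 + 2 + 1, so 17^7 ≡ 11·9·17 ≡ 3 (mod 35)
  → matches h = 3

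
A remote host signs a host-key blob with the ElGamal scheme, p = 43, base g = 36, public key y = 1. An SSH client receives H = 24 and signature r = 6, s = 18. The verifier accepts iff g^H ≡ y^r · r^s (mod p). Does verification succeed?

passes

Left side g^H mod p:
36^24 mod 43 = 1
Right side y^r · r^s mod p:
1^6 mod 43 = 1
6^18 mod 43 = 1
1·1 = 1 ≡ 1 (mod 43)
1 ≡ 1 (mod 43), so the signature is genuine.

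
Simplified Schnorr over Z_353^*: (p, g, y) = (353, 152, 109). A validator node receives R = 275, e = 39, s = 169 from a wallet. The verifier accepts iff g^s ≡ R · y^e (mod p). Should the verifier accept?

accept

g^s mod p:
152^2 = 23104 ≡ 159
152^4 ≡ 159^2 = 25281 ≡ 218
152^8 ≡ 218^2 = 47524 ≡ 222
152^16 ≡ 222^2 = 49284 ≡ 217
152^32 ≡ 217^2 = 47089 ≡ 140
152^64 ≡ 140^2 = 19600 ≡ 185
152^128 ≡ 185^2 = 34225 ≡ 337
169 = 128 + 32 + 8 + 1, so 152^169 ≡ 337·140·222·152 ≡ 271 (mod 353)
R · y^e mod p:
109^2 = 11881 ≡ 232
109^4 ≡ 232^2 = 53824 ≡ 168
109^8 ≡ 168^2 = 28224 ≡ 337
109^16 ≡ 337^2 = 113569 ≡ 256
109^32 ≡ 256^2 = 65536 ≡ 231
39 = 32 + 4 + 2 + 1, so 109^39 ≡ 231·168·232·109 ≡ 345 (mod 353)
275·345 = 94875 ≡ 271 (mod 353)
271 ≡ 271 (mod 353); signature holds.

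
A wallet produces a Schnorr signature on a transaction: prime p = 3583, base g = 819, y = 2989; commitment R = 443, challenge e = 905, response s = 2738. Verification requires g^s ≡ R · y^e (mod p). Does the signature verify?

does not verify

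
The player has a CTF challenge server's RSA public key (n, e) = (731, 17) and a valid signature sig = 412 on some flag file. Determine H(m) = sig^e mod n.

Squares mod 731: sig^1≡412, sig^2≡152, sig^4≡443, sig^8≡341, sig^16≡52
17 = 16 + 1, so sig^17 ≡ 52·412 ≡ 225 (mod 731)

225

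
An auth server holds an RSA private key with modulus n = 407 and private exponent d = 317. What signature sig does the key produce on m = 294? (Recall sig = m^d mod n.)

m^2 ≡ 294^2 = 86436 ≡ 152
m^4 ≡ 152^2 = 23104 ≡ 312
m^8 ≡ 312^2 = 97344 ≡ 71
m^16 ≡ 71^2 = 5041 ≡ 157
m^32 ≡ 157^2 = 24649 ≡ 229
m^64 ≡ 229^2 = 52441 ≡ 345
m^128 ≡ 345^2 = 119025 ≡ 181
m^256 ≡ 181^2 = 32761 ≡ 201
317 = 256 + 32 + 16 + 8 + 4 + 1, so m^317 ≡ 201·229·157·71·312·294 ≡ 13 (mod 407)

13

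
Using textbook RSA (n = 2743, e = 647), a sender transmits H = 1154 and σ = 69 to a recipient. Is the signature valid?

Squares mod 2743: σ^1≡69, σ^2≡2018, σ^4≡1712, σ^8≡1420, σ^16≡295, σ^32≡1992, σ^64≡1686, σ^128≡848, σ^256≡438, σ^512≡2577
647 = 512 + 128 + 4 + 2 + 1, so σ^647 ≡ 2577·848·1712·2018·69 ≡ 1154 (mod 2743)
Since 1154 equals the digest 1154, verification succeeds.

valid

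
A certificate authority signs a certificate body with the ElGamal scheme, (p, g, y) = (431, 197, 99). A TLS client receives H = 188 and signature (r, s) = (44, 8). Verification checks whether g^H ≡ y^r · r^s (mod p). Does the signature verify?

Left side g^H mod p:
Squares mod 431: 197^1≡197, 197^2≡19, 197^4≡361, 197^8≡159, 197^16≡283, 197^32≡354, 197^64≡326, 197^128≡250
188 = 128 + 32 + 16 + 8 + 4, so 197^188 ≡ 250·354·283·159·361 ≡ 375 (mod 431)
Right side y^r · r^s mod p:
Squares mod 431: 99^1≡99, 99^2≡319, 99^4≡45, 99^8≡301, 99^16≡91, 99^32≡92
44 = 32 + 8 + 4, so 99^44 ≡ 92·301·45 ≡ 119 (mod 431)
Squares mod 431: 44^1≡44, 44^2≡212, 44^4≡120, 44^8≡177
44^8 ≡ 177 (mod 431)
119·177 = 21063 ≡ 375 (mod 431)
375 ≡ 375 (mod 431), so the signature is genuine.

verifies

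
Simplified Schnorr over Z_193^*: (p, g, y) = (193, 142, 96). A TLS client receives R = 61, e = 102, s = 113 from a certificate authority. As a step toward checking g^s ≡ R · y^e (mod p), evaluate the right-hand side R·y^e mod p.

10

96^2 = 9216 ≡ 145
96^4 ≡ 145^2 = 21025 ≡ 181
96^8 ≡ 181^2 = 32761 ≡ 144
96^16 ≡ 144^2 = 20736 ≡ 85
96^32 ≡ 85^2 = 7225 ≡ 84
96^64 ≡ 84^2 = 7056 ≡ 108
102 = 64 + 32 + 4 + 2, so 96^102 ≡ 108·84·181·145 ≡ 190 (mod 193)
R · y^e ≡ 61·190 = 11590 ≡ 10 (mod 193)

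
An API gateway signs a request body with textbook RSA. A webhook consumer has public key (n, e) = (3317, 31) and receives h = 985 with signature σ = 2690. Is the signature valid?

valid

σ^31 mod 3317 = 985
Since 985 equals the digest 985, verification succeeds.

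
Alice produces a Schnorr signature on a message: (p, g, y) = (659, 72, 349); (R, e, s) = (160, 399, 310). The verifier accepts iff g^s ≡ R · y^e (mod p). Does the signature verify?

verifies

g^s mod p:
72^310 mod 659 = 380
R · y^e mod p:
349^399 mod 659 = 579
160·579 = 92640 ≡ 380 (mod 659)
380 ≡ 380 (mod 659); signature holds.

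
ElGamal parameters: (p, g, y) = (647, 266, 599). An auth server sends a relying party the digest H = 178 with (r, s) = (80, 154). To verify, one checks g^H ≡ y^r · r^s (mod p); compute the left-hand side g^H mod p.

100

Squares mod 647: 266^1≡266, 266^2≡233, 266^4≡588, 266^8≡246, 266^16≡345, 266^32≡624, 266^64≡529, 266^128≡337
178 = 128 + 32 + 16 + 2, so 266^178 ≡ 337·624·345·233 ≡ 100 (mod 647)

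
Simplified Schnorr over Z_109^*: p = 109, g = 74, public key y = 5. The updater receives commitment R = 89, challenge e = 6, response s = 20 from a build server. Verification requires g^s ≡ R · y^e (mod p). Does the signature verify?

verifies

g^s mod p:
74^2 = 5476 ≡ 26
74^4 ≡ 26^2 = 676 ≡ 22
74^8 ≡ 22^2 = 484 ≡ 48
74^16 ≡ 48^2 = 2304 ≡ 15
20 = 16 + 4, so 74^20 ≡ 15·22 ≡ 3 (mod 109)
R · y^e mod p:
5^2 = 25
5^4 ≡ 25^2 = 625 ≡ 80
6 = 4 + 2, so 5^6 ≡ 80·25 ≡ 38 (mod 109)
89·38 = 3382 ≡ 3 (mod 109)
3 ≡ 3 (mod 109); signature holds.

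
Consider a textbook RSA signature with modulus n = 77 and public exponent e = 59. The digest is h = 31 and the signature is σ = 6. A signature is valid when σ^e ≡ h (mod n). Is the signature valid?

Squares mod 77: σ^1≡6, σ^2≡36, σ^4≡64, σ^8≡15, σ^16≡71, σ^32≡36
59 = 32 + 16 + 8 + 2 + 1, so σ^59 ≡ 36·71·15·36·6 ≡ 13 (mod 77)
13 ≠ 31, so verification fails.

invalid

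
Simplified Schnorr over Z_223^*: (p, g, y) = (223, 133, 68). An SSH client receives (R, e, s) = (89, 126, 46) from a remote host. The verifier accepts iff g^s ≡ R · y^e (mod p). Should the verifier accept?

g^s mod p:
133^2 = 17689 ≡ 72
133^4 ≡ 72^2 = 5184 ≡ 55
133^8 ≡ 55^2 = 3025 ≡ 126
133^16 ≡ 126^2 = 15876 ≡ 43
133^32 ≡ 43^2 = 1849 ≡ 65
46 = 32 + 8 + 4 + 2, so 133^46 ≡ 65·126·55·72 ≡ 172 (mod 223)
R · y^e mod p:
68^2 = 4624 ≡ 164
68^4 ≡ 164^2 = 26896 ≡ 136
68^8 ≡ 136^2 = 18496 ≡ 210
68^16 ≡ 210^2 = 44100 ≡ 169
68^32 ≡ 169^2 = 28561 ≡ 17
68^64 ≡ 17^2 = 289 ≡ 66
126 = 64 + 32 + 16 + 8 + 4 + 2, so 68^126 ≡ 66·17·169·210·136·164 ≡ 32 (mod 223)
89·32 = 2848 ≡ 172 (mod 223)
172 ≡ 172 (mod 223); signature holds.

accept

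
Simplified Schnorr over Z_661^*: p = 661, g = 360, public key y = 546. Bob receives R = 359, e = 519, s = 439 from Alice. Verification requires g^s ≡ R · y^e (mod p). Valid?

yes

g^s mod p:
Squares mod 661: 360^1≡360, 360^2≡44, 360^4≡614, 360^8≡226, 360^16≡179, 360^32≡313, 360^64≡141, 360^128≡51, 360^256≡618
439 = 256 + 128 + 32 + 16 + 4 + 2 + 1, so 360^439 ≡ 618·51·313·179·614·44·360 ≡ 559 (mod 661)
R · y^e mod p:
Squares mod 661: 546^1≡546, 546^2≡5, 546^4≡25, 546^8≡625, 546^16≡635, 546^32≡15, 546^64≡225, 546^128≡389, 546^256≡613, 546^512≡321
519 = 512 + 4 + 2 + 1, so 546^519 ≡ 321·25·5·546 ≡ 66 (mod 661)
359·66 = 23694 ≡ 559 (mod 661)
559 ≡ 559 (mod 661); signature holds.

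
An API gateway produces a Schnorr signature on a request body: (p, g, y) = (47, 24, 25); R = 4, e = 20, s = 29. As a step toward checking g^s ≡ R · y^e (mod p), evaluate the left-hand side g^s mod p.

24^29 mod 47 = 36

36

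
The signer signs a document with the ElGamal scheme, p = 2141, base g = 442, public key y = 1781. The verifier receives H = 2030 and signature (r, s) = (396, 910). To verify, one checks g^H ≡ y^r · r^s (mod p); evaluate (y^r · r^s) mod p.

1687

Squares mod 2141: 1781^1≡1781, 1781^2≡1140, 1781^4≡13, 1781^8≡169, 1781^16≡728, 1781^32≡1157, 1781^64≡524, 1781^128≡528, 1781^256≡454
396 = 256 + 128 + 8 + 4, so 1781^396 ≡ 454·528·169·13 ≡ 1943 (mod 2141)
Squares mod 2141: 396^1≡396, 396^2≡523, 396^4≡1622, 396^8≡1736, 396^16≡1309, 396^32≡681, 396^64≡1305, 396^128≡930, 396^256≡2077, 396^512≡1955
910 = 512 + 256 + 128 + 8 + 4 + 2, so 396^910 ≡ 1955·2077·930·1736·1622·523 ≡ 1408 (mod 2141)
y^r · r^s ≡ 1943·1408 = 2735744 ≡ 1687 (mod 2141)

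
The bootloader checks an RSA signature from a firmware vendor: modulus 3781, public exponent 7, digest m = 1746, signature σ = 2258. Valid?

yes

σ^2 ≡ 2258^2 = 5098564 ≡ 1776
σ^4 ≡ 1776^2 = 3154176 ≡ 822
7 = 4 + 2 + 1, so σ^7 ≡ 822·1776·2258 ≡ 1746 (mod 3781)
σ^7 mod 3781 = 1746 matches m.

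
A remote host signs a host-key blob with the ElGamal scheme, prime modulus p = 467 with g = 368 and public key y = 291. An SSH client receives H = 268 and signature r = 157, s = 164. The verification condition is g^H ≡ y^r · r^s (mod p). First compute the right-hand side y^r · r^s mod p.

134

Squares mod 467: 291^1≡291, 291^2≡154, 291^4≡366, 291^8≡394, 291^16≡192, 291^32≡438, 291^64≡374, 291^128≡243
157 = 128 + 16 + 8 + 4 + 1, so 291^157 ≡ 243·192·394·366·291 ≡ 158 (mod 467)
Squares mod 467: 157^1≡157, 157^2≡365, 157^4≡130, 157^8≡88, 157^16≡272, 157^32≡198, 157^64≡443, 157^128≡109
164 = 128 + 32 + 4, so 157^164 ≡ 109·198·130 ≡ 391 (mod 467)
y^r · r^s ≡ 158·391 = 61778 ≡ 134 (mod 467)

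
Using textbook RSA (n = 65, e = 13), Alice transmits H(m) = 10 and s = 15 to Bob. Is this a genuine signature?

forged

Squares mod 65: s^1≡15, s^2≡30, s^4≡55, s^8≡35
13 = 8 + 4 + 1, so s^13 ≡ 35·55·15 ≡ 15 (mod 65)
s^13 mod 65 = 15, but H(m) = 10.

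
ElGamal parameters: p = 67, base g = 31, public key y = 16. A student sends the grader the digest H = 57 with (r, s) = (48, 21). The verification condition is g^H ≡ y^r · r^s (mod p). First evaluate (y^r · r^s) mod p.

3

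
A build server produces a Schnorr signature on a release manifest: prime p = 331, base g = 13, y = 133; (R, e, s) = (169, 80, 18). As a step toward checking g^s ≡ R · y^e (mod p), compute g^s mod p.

293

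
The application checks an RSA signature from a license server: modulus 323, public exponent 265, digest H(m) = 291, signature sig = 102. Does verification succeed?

sig^2 ≡ 102^2 = 10404 ≡ 68
sig^4 ≡ 68^2 = 4624 ≡ 102
sig^8 ≡ 102^2 = 10404 ≡ 68
sig^16 ≡ 68^2 = 4624 ≡ 102
sig^32 ≡ 102^2 = 10404 ≡ 68
sig^64 ≡ 68^2 = 4624 ≡ 102
sig^128 ≡ 102^2 = 10404 ≡ 68
sig^256 ≡ 68^2 = 4624 ≡ 102
265 = 256 + 8 + 1, so sig^265 ≡ 102·68·102 ≡ 102 (mod 323)
102 ≠ 291, so verification fails.

fails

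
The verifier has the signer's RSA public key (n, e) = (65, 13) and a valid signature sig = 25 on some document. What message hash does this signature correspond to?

25

sig^13 mod 65 = 25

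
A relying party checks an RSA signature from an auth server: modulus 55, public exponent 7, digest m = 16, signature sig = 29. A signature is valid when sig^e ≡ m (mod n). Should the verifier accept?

Squares mod 55: sig^1≡29, sig^2≡16, sig^4≡36
7 = 4 + 2 + 1, so sig^7 ≡ 36·16·29 ≡ 39 (mod 55)
39 ≠ 16, so verification fails.

reject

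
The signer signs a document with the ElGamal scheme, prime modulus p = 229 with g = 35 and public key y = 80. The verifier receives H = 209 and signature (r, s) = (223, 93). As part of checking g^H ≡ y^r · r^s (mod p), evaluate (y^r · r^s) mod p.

18

80^223 mod 229 = 36
223^93 mod 229 = 115
y^r · r^s ≡ 36·115 = 4140 ≡ 18 (mod 229)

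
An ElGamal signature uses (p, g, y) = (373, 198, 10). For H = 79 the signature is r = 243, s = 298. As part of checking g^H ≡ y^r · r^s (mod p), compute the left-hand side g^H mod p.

71

198^2 = 39204 ≡ 39
198^4 ≡ 39^2 = 1521 ≡ 29
198^8 ≡ 29^2 = 841 ≡ 95
198^16 ≡ 95^2 = 9025 ≡ 73
198^32 ≡ 73^2 = 5329 ≡ 107
198^64 ≡ 107^2 = 11449 ≡ 259
79 = 64 + 8 + 4 + 2 + 1, so 198^79 ≡ 259·95·29·39·198 ≡ 71 (mod 373)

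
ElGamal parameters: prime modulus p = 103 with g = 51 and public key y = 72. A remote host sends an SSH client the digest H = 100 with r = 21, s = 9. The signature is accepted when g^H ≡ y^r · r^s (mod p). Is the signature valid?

invalid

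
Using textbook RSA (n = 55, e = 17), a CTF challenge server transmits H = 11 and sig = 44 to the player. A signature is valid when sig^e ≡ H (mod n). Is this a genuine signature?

forged

sig^2 ≡ 44^2 = 1936 ≡ 11
sig^4 ≡ 11^2 = 121 ≡ 11
sig^8 ≡ 11^2 = 121 ≡ 11
sig^16 ≡ 11^2 = 121 ≡ 11
17 = 16 + 1, so sig^17 ≡ 11·44 ≡ 44 (mod 55)
44 ≠ 11, so verification fails.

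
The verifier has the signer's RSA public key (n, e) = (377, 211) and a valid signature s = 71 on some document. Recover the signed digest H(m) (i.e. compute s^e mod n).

s^2 ≡ 71^2 = 5041 ≡ 140
s^4 ≡ 140^2 = 19600 ≡ 373
s^8 ≡ 373^2 = 139129 ≡ 16
s^16 ≡ 16^2 = 256
s^32 ≡ 256^2 = 65536 ≡ 315
s^64 ≡ 315^2 = 99225 ≡ 74
s^128 ≡ 74^2 = 5476 ≡ 198
211 = 128 + 64 + 16 + 2 + 1, so s^211 ≡ 198·74·256·140·71 ≡ 332 (mod 377)

332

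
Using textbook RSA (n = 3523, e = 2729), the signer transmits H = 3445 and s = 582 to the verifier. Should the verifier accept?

Squares mod 3523: s^1≡582, s^2≡516, s^4≡2031, s^8≡3051, s^16≡835, s^32≡3194, s^64≡2551, s^128≡620, s^256≡393, s^512≡2960, s^1024≡3422, s^2048≡3155
2729 = 2048 + 512 + 128 + 32 + 8 + 1, so s^2729 ≡ 3155·2960·620·3194·3051·582 ≡ 2721 (mod 3523)
The recovered value 2721 does not match the digest 3445.

reject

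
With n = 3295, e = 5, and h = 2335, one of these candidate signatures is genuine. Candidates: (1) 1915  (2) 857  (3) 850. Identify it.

Candidate 1: Squares mod 3295: 1915^1≡1915, 1915^2≡3185, 1915^4≡2215; 5 = 4 + 1, so 1915^5 ≡ 2215·1915 ≡ 1060 (mod 3295)
Candidate 2: Squares mod 3295: 857^1≡857, 857^2≡2959, 857^4≡866; 5 = 4 + 1, so 857^5 ≡ 866·857 ≡ 787 (mod 3295)
Candidate 3: Squares mod 3295: 850^1≡850, 850^2≡895, 850^4≡340; 5 = 4 + 1, so 850^5 ≡ 340·850 ≡ 2335 (mod 3295)
  → matches h = 2335

3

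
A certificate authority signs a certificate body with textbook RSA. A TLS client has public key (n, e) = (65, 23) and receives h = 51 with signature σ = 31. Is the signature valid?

invalid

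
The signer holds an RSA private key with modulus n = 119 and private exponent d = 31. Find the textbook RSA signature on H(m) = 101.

101

(H(m))^2 ≡ 101^2 = 10201 ≡ 86
(H(m))^4 ≡ 86^2 = 7396 ≡ 18
(H(m))^8 ≡ 18^2 = 324 ≡ 86
(H(m))^16 ≡ 86^2 = 7396 ≡ 18
31 = 16 + 8 + 4 + 2 + 1, so (H(m))^31 ≡ 18·86·18·86·101 ≡ 101 (mod 119)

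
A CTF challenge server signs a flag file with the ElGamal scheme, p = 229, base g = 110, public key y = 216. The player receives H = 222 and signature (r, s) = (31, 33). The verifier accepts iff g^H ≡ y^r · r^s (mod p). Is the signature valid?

valid

Left side g^H mod p:
110^222 mod 229 = 26
Right side y^r · r^s mod p:
216^31 mod 229 = 114
31^33 mod 229 = 177
114·177 = 20178 ≡ 26 (mod 229)
26 ≡ 26 (mod 229), so the signature is genuine.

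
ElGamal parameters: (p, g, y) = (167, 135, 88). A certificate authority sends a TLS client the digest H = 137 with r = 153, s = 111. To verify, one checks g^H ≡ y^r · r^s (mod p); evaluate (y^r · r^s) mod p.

88^2 = 7744 ≡ 62
88^4 ≡ 62^2 = 3844 ≡ 3
88^8 ≡ 3^2 = 9
88^16 ≡ 9^2 = 81
88^32 ≡ 81^2 = 6561 ≡ 48
88^64 ≡ 48^2 = 2304 ≡ 133
88^128 ≡ 133^2 = 17689 ≡ 154
153 = 128 + 16 + 8 + 1, so 88^153 ≡ 154·81·9·88 ≡ 22 (mod 167)
153^2 = 23409 ≡ 29
153^4 ≡ 29^2 = 841 ≡ 6
153^8 ≡ 6^2 = 36
153^16 ≡ 36^2 = 1296 ≡ 127
153^32 ≡ 127^2 = 16129 ≡ 97
153^64 ≡ 97^2 = 9409 ≡ 57
111 = 64 + 32 + 8 + 4 + 2 + 1, so 153^111 ≡ 57·97·36·6·29·153 ≡ 123 (mod 167)
y^r · r^s ≡ 22·123 = 2706 ≡ 34 (mod 167)

34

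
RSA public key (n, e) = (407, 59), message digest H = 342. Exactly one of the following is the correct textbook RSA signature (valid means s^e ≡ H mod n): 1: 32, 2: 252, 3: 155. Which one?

3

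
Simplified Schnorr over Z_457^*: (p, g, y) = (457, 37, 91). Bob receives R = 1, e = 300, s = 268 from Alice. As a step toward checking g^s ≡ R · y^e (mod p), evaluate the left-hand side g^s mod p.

239

37^268 mod 457 = 239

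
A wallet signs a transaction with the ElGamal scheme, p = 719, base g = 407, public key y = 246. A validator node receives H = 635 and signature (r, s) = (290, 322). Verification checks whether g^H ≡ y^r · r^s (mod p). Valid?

no

Left side g^H mod p:
407^635 mod 719 = 106
Right side y^r · r^s mod p:
246^290 mod 719 = 486
290^322 mod 719 = 486
486·486 = 236196 ≡ 364 (mod 719)
106 ≠ 364, so verification fails.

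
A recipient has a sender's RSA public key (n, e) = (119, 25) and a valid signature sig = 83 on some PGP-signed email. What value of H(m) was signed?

sig^2 ≡ 83^2 = 6889 ≡ 106
sig^4 ≡ 106^2 = 11236 ≡ 50
sig^8 ≡ 50^2 = 2500 ≡ 1
sig^16 ≡ 1^2 = 1
25 = 16 + 8 + 1, so sig^25 ≡ 1·1·83 ≡ 83 (mod 119)

83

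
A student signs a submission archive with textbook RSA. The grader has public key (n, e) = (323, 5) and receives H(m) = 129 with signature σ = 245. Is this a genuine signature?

forged

σ^2 ≡ 245^2 = 60025 ≡ 270
σ^4 ≡ 270^2 = 72900 ≡ 225
5 = 4 + 1, so σ^5 ≡ 225·245 ≡ 215 (mod 323)
σ^5 mod 323 = 215, but H(m) = 129.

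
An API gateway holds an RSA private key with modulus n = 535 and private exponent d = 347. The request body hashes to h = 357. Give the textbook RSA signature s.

h^2 ≡ 357^2 = 127449 ≡ 119
h^4 ≡ 119^2 = 14161 ≡ 251
h^8 ≡ 251^2 = 63001 ≡ 406
h^16 ≡ 406^2 = 164836 ≡ 56
h^32 ≡ 56^2 = 3136 ≡ 461
h^64 ≡ 461^2 = 212521 ≡ 126
h^128 ≡ 126^2 = 15876 ≡ 361
h^256 ≡ 361^2 = 130321 ≡ 316
347 = 256 + 64 + 16 + 8 + 2 + 1, so h^347 ≡ 316·126·56·406·119·357 ≡ 463 (mod 535)

463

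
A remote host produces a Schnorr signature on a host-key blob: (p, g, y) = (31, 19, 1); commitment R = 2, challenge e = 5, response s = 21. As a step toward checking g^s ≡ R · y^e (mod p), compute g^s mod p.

2

Squares mod 31: 19^1≡19, 19^2≡20, 19^4≡28, 19^8≡9, 19^16≡19
21 = 16 + 4 + 1, so 19^21 ≡ 19·28·19 ≡ 2 (mod 31)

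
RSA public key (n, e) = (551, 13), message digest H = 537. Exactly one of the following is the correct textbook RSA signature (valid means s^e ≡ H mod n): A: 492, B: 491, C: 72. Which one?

Candidate A: 492^13 mod 551 = 434
Candidate B: 491^13 mod 551 = 537
  → matches H = 537
Candidate C: 72^13 mod 551 = 466

B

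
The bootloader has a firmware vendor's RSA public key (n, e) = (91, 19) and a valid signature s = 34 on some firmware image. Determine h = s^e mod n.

s^2 ≡ 34^2 = 1156 ≡ 64
s^4 ≡ 64^2 = 4096 ≡ 1
s^8 ≡ 1^2 = 1
s^16 ≡ 1^2 = 1
19 = 16 + 2 + 1, so s^19 ≡ 1·64·34 ≡ 83 (mod 91)

83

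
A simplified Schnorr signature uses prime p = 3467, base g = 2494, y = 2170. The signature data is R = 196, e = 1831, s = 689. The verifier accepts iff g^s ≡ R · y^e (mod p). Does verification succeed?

g^s mod p:
2494^2 = 6220036 ≡ 238
2494^4 ≡ 238^2 = 56644 ≡ 1172
2494^8 ≡ 1172^2 = 1373584 ≡ 652
2494^16 ≡ 652^2 = 425104 ≡ 2130
2494^32 ≡ 2130^2 = 4536900 ≡ 2064
2494^64 ≡ 2064^2 = 4260096 ≡ 2620
2494^128 ≡ 2620^2 = 6864400 ≡ 3207
2494^256 ≡ 3207^2 = 10284849 ≡ 1727
2494^512 ≡ 1727^2 = 2982529 ≡ 909
689 = 512 + 128 + 32 + 16 + 1, so 2494^689 ≡ 909·3207·2064·2130·2494 ≡ 555 (mod 3467)
R · y^e mod p:
2170^2 = 4708900 ≡ 714
2170^4 ≡ 714^2 = 509796 ≡ 147
2170^8 ≡ 147^2 = 21609 ≡ 807
2170^16 ≡ 807^2 = 651249 ≡ 2920
2170^32 ≡ 2920^2 = 8526400 ≡ 1047
2170^64 ≡ 1047^2 = 1096209 ≡ 637
2170^128 ≡ 637^2 = 405769 ≡ 130
2170^256 ≡ 130^2 = 16900 ≡ 3032
2170^512 ≡ 3032^2 = 9193024 ≡ 2007
2170^1024 ≡ 2007^2 = 4028049 ≡ 2862
1831 = 1024 + 512 + 256 + 32 + 4 + 2 + 1, so 2170^1831 ≡ 2862·2007·3032·1047·147·714·2170 ≡ 1471 (mod 3467)
196·1471 = 288316 ≡ 555 (mod 3467)
555 ≡ 555 (mod 3467); signature holds.

passes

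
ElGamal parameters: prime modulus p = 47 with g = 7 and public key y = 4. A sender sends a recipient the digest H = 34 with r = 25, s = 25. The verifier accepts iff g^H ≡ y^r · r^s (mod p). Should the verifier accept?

accept

Left side g^H mod p:
Squares mod 47: 7^1≡7, 7^2≡2, 7^4≡4, 7^8≡16, 7^16≡21, 7^32≡18
34 = 32 + 2, so 7^34 ≡ 18·2 ≡ 36 (mod 47)
Right side y^r · r^s mod p:
Squares mod 47: 4^1≡4, 4^2≡16, 4^4≡21, 4^8≡18, 4^16≡42
25 = 16 + 8 + 1, so 4^25 ≡ 42·18·4 ≡ 16 (mod 47)
Squares mod 47: 25^1≡25, 25^2≡14, 25^4≡8, 25^8≡17, 25^16≡7
25 = 16 + 8 + 1, so 25^25 ≡ 7·17·25 ≡ 14 (mod 47)
16·14 = 224 ≡ 36 (mod 47)
36 ≡ 36 (mod 47), so the signature is genuine.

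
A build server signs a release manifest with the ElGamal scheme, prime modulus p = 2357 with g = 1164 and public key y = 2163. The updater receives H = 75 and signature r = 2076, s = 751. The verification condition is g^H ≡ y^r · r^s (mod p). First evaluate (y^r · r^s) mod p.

2163^2 = 4678569 ≡ 2281
2163^4 ≡ 2281^2 = 5202961 ≡ 1062
2163^8 ≡ 1062^2 = 1127844 ≡ 1198
2163^16 ≡ 1198^2 = 1435204 ≡ 2148
2163^32 ≡ 2148^2 = 4613904 ≡ 1255
2163^64 ≡ 1255^2 = 1575025 ≡ 549
2163^128 ≡ 549^2 = 301401 ≡ 2062
2163^256 ≡ 2062^2 = 4251844 ≡ 2173
2163^512 ≡ 2173^2 = 4721929 ≡ 858
2163^1024 ≡ 858^2 = 736164 ≡ 780
2163^2048 ≡ 780^2 = 608400 ≡ 294
2076 = 2048 + 16 + 8 + 4, so 2163^2076 ≡ 294·2148·1198·1062 ≡ 161 (mod 2357)
2076^2 = 4309776 ≡ 1180
2076^4 ≡ 1180^2 = 1392400 ≡ 1770
2076^8 ≡ 1770^2 = 3132900 ≡ 447
2076^16 ≡ 447^2 = 199809 ≡ 1821
2076^32 ≡ 1821^2 = 3316041 ≡ 2099
2076^64 ≡ 2099^2 = 4405801 ≡ 568
2076^128 ≡ 568^2 = 322624 ≡ 2072
2076^256 ≡ 2072^2 = 4293184 ≡ 1087
2076^512 ≡ 1087^2 = 1181569 ≡ 712
751 = 512 + 128 + 64 + 32 + 8 + 4 + 2 + 1, so 2076^751 ≡ 712·2072·568·2099·447·1770·1180·2076 ≡ 484 (mod 2357)
y^r · r^s ≡ 161·484 = 77924 ≡ 143 (mod 2357)

143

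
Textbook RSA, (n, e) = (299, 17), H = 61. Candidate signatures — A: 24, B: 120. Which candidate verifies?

B

Candidate A: 24^2 = 576 ≡ 277; 24^4 ≡ 277^2 = 76729 ≡ 185; 24^8 ≡ 185^2 = 34225 ≡ 139; 24^16 ≡ 139^2 = 19321 ≡ 185; 17 = 16 + 1, so 24^17 ≡ 185·24 ≡ 254 (mod 299)
Candidate B: 120^2 = 14400 ≡ 48; 120^4 ≡ 48^2 = 2304 ≡ 211; 120^8 ≡ 211^2 = 44521 ≡ 269; 120^16 ≡ 269^2 = 72361 ≡ 3; 17 = 16 + 1, so 120^17 ≡ 3·120 ≡ 61 (mod 299)
  → matches H = 61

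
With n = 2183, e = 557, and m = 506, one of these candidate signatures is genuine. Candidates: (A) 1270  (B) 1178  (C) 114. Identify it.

Candidate A: Squares mod 2183: 1270^1≡1270, 1270^2≡1846, 1270^4≡53, 1270^8≡626, 1270^16≡1119, 1270^32≡1302, 1270^64≡1196, 1270^128≡551, 1270^256≡164, 1270^512≡700; 557 = 512 + 32 + 8 + 4 + 1, so 1270^557 ≡ 700·1302·626·53·1270 ≡ 515 (mod 2183)
Candidate B: Squares mod 2183: 1178^1≡1178, 1178^2≡1479, 1178^4≡75, 1178^8≡1259, 1178^16≡223, 1178^32≡1703, 1178^64≡1185, 1178^128≡556, 1178^256≡1333, 1178^512≡2110; 557 = 512 + 32 + 8 + 4 + 1, so 1178^557 ≡ 2110·1703·1259·75·1178 ≡ 1067 (mod 2183)
Candidate C: Squares mod 2183: 114^1≡114, 114^2≡2081, 114^4≡1672, 114^8≡1344, 114^16≡995, 114^32≡1126, 114^64≡1736, 114^128≡1156, 114^256≡340, 114^512≡2084; 557 = 512 + 32 + 8 + 4 + 1, so 114^557 ≡ 2084·1126·1344·1672·114 ≡ 506 (mod 2183)
  → matches m = 506

C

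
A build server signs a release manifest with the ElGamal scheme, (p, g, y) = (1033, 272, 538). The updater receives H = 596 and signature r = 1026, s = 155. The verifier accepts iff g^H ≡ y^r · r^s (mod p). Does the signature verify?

Left side g^H mod p:
272^2 = 73984 ≡ 641
272^4 ≡ 641^2 = 410881 ≡ 780
272^8 ≡ 780^2 = 608400 ≡ 996
272^16 ≡ 996^2 = 992016 ≡ 336
272^32 ≡ 336^2 = 112896 ≡ 299
272^64 ≡ 299^2 = 89401 ≡ 563
272^128 ≡ 563^2 = 316969 ≡ 871
272^256 ≡ 871^2 = 758641 ≡ 419
272^512 ≡ 419^2 = 175561 ≡ 984
596 = 512 + 64 + 16 + 4, so 272^596 ≡ 984·563·336·780 ≡ 129 (mod 1033)
Right side y^r · r^s mod p:
538^2 = 289444 ≡ 204
538^4 ≡ 204^2 = 41616 ≡ 296
538^8 ≡ 296^2 = 87616 ≡ 844
538^16 ≡ 844^2 = 712336 ≡ 599
538^32 ≡ 599^2 = 358801 ≡ 350
538^64 ≡ 350^2 = 122500 ≡ 606
538^128 ≡ 606^2 = 367236 ≡ 521
538^256 ≡ 521^2 = 271441 ≡ 795
538^512 ≡ 795^2 = 632025 ≡ 862
538^1024 ≡ 862^2 = 743044 ≡ 317
1026 = 1024 + 2, so 538^1026 ≡ 317·204 ≡ 622 (mod 1033)
1026^2 = 1052676 ≡ 49
1026^4 ≡ 49^2 = 2401 ≡ 335
1026^8 ≡ 335^2 = 112225 ≡ 661
1026^16 ≡ 661^2 = 436921 ≡ 995
1026^32 ≡ 995^2 = 990025 ≡ 411
1026^64 ≡ 411^2 = 168921 ≡ 542
1026^128 ≡ 542^2 = 293764 ≡ 392
155 = 128 + 16 + 8 + 2 + 1, so 1026^155 ≡ 392·995·661·49·1026 ≡ 400 (mod 1033)
622·400 = 248800 ≡ 880 (mod 1033)
129 ≠ 880, so verification fails.

does not verify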